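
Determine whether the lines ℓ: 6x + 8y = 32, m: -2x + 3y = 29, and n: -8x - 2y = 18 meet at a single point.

Intersecting ℓ and m: solving the 2×2 system gives (x, y) = (-4, 7).
Substitute into n: (-8)(-4) + (-2)(7) = 18.
This equals 18, so (-4, 7) lies on all three lines and they are concurrent.

Yes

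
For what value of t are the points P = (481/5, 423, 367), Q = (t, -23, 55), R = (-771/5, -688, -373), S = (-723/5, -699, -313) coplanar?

-7

Normal to plane PRS: n = (-74800, 7920, 13420); plane equation n·X = 1079540.
Requiring n·Q = 1079540: (-74800)t + (555940) = 1079540.
So t = -7.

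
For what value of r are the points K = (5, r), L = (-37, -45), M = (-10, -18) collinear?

-3

Collinearity: (K − L) must be parallel to (M − L) = (27, 27).
Cross-multiplying the components: (r − (-45))·(27) = (42)·(27).
Solving gives r = -3.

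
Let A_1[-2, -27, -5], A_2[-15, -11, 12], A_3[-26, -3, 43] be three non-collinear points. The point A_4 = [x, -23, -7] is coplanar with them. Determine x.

The plane through A_1, A_2, A_3 has equation 360x + 216y + 72z = -6912.
Substituting A_4: (360)x + (-5472) = -6912, so x = -4.

-4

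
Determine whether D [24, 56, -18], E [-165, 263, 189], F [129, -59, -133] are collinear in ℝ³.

DE = (-189, 207, 207), DF = (105, -115, -115).
DE × DF = (0, 0, 0).
The cross product vanishes, so the three points are collinear.

Yes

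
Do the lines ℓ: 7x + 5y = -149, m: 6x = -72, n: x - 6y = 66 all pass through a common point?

Lines aᵢx + bᵢy = cᵢ with pairwise distinct directions are concurrent exactly when det[aᵢ bᵢ cᵢ] = 0.
Here the determinant is 0.
It vanishes, so the lines are concurrent at (-12, -13).

Yes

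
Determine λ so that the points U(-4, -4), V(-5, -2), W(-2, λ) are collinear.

The three points are collinear iff det[UV; UW] = 0.
This determinant is linear in λ: (-1)λ + (-8) = 0, so λ = -8.

-8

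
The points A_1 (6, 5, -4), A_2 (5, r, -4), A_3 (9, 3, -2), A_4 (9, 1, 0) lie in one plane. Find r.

5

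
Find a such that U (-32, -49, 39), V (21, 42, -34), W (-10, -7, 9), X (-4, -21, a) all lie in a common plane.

-1

Coplanarity ⇔ det[UV; UW; UX] = 0.
Expanding, this is linear in a: (224)a + (224) = 0.
So a = -1.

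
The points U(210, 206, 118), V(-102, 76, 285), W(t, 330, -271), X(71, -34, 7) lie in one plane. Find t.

747

The points are coplanar iff UV · (UW × UX) = 0.
Expanding, this is linear in t: (-54510)t + (40718970) = 0.
So t = 747.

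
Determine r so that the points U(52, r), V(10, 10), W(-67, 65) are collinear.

The three points are collinear iff det[UV; UW] = 0.
This determinant is linear in r: (-77)r + (-1540) = 0, so r = -20.

-20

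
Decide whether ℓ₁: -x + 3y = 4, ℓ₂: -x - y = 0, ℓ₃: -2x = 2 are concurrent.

The three lines meet at one point iff the augmented coefficient matrix [aᵢ bᵢ cᵢ] has rank < 3, i.e. its determinant vanishes.
Here the determinant is 0.
It vanishes, so the lines are concurrent at (-1, 1).

Yes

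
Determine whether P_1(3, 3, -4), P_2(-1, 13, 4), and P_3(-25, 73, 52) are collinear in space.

Yes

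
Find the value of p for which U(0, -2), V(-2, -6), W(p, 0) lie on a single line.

The three points are collinear iff det[UV; UW] = 0.
This determinant is linear in p: (4)p + (-4) = 0, so p = 1.

1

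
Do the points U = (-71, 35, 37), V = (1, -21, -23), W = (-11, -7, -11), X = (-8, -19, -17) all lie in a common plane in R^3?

No

A normal to the plane through U, V, W is n = UV × UW = (168, -144, 336).
The plane has equation n·P = -4536. For X: n·X = -4320.
-4320 ≠ -4536, so X is off the plane.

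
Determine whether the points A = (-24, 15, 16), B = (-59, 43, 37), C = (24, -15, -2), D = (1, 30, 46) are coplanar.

A normal to the plane through A, B, C is n = AB × AC = (126, 378, -294).
The plane has equation n·P = -2058. For D: n·D = -2058.
Equal, so D lies in the plane and all four are coplanar.

Yes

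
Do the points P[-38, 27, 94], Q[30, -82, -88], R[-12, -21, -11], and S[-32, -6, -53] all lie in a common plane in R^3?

With P as base: PQ = (68, -109, -182), PR = (26, -48, -105), PS = (6, -33, -147).
PR × PS = (3591, 3192, -570).
PQ · (PR × PS) = 0.
The scalar triple product vanishes, so the four points are coplanar.

Yes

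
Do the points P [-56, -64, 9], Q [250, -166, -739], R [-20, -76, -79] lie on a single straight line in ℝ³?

PQ = (306, -102, -748), PR = (36, -12, -88).
Each component of PR is 2/17 times the corresponding component of PQ, so PR = 2/17·PQ and the points are collinear.

Yes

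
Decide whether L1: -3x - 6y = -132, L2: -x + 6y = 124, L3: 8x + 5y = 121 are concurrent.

Yes

Intersecting L1 and L2: solving the 2×2 system gives (x, y) = (2, 21).
Substitute into L3: (8)(2) + (5)(21) = 121.
This equals 121, so (2, 21) lies on all three lines and they are concurrent.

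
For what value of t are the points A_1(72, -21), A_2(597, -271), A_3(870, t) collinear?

-401

Collinearity: (A_3 − A_1) must be parallel to (A_2 − A_1) = (525, -250).
Cross-multiplying the components: (t − (-21))·(525) = (798)·(-250).
Solving gives t = -401.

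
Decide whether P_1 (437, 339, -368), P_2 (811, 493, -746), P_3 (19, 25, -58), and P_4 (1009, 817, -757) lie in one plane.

A normal to the plane through P_1, P_2, P_3 is n = P_1P_2 × P_1P_3 = (-70952, 42064, -53064).
The plane has equation n·P = 2781224. For P_4: n·P_4 = 2945168.
2945168 ≠ 2781224, so P_4 is off the plane.

No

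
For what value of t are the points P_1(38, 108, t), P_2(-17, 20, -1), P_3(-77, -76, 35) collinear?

-34

Collinearity requires P_1P_2 × P_1P_3 = 0; each component is linear in t.
The x-component gives (-96)t + (-3264) = 0, so t = -34.
The remaining components then also vanish.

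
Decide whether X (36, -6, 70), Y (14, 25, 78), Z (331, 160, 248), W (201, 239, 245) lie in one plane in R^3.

No

With X as base: XY = (-22, 31, 8), XZ = (295, 166, 178), XW = (165, 245, 175).
XZ × XW = (-14560, -22255, 44885).
XY · (XZ × XW) = -10505.
Since -10505 ≠ 0, the four points are not coplanar.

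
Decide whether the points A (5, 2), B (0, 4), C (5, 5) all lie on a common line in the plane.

AB = (-5, 2), AC = (0, 3).
Twice the signed area of △ABC is (-5)(3) − (2)(0) = -15.
The area is nonzero, so the three points are not collinear.

No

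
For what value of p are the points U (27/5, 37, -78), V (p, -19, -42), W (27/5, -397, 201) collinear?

27/5

Direction UW = (0, -434, 279). From the y-coordinate of V, the parameter along the line is τ = (-19 − 37)/(-434) = 4/31.
Then p = 27/5 + 4/31·(0) = 27/5.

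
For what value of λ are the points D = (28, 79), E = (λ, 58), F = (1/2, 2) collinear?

41/2

Collinearity: (E − D) must be parallel to (F − D) = (-55/2, -77).
Cross-multiplying the components: (λ − 28)·(-77) = (-21)·(-55/2).
Solving gives λ = 41/2.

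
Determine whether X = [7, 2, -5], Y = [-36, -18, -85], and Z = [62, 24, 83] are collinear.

No

XY = (-43, -20, -80), XZ = (55, 22, 88).
XY × XZ = (0, -616, 154).
The cross product is nonzero, so the points do not lie on one line.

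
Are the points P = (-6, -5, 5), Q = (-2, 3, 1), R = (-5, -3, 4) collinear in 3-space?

Yes

PQ = (4, 8, -4), PR = (1, 2, -1).
Each component of PR is 1/4 times the corresponding component of PQ, so PR = 1/4·PQ and the points are collinear.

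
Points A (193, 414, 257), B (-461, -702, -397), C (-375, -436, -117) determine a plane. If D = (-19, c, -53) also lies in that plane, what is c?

A normal to the plane is n = AB × AC = (-138516, 126876, -77988).
D lies in the plane iff n · AD = 0.
This gives (126876)c + (1015008) = 0, so c = -8.

-8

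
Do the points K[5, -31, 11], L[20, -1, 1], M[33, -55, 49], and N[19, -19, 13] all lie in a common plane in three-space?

A normal to the plane through K, L, M is n = KL × KM = (900, -850, -1200).
The plane has equation n·P = 17650. For N: n·N = 17650.
Equal, so N lies in the plane and all four are coplanar.

Yes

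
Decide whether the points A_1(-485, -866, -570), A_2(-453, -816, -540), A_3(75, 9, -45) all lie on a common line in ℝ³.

A_1A_2 = (32, 50, 30), A_1A_3 = (560, 875, 525).
Each component of A_1A_3 is 35/2 times the corresponding component of A_1A_2, so A_1A_3 = 35/2·A_1A_2 and the points are collinear.

Yes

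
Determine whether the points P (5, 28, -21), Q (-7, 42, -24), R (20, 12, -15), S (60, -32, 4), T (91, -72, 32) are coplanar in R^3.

The plane through P, Q, R has normal n = PQ × PR = (36, 27, -18) and equation n·X = 1314.
Checking the remaining points: n·S = 1224, n·T = 756.
Since n·S = 1224 ≠ 1314, S is off the plane and the points are not all coplanar.

No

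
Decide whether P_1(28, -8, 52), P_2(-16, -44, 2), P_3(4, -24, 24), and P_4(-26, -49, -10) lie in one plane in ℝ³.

A normal to the plane through P_1, P_2, P_3 is n = P_1P_2 × P_1P_3 = (208, -32, -160).
The plane has equation n·P = -2240. For P_4: n·P_4 = -2240.
Equal, so P_4 lies in the plane and all four are coplanar.

Yes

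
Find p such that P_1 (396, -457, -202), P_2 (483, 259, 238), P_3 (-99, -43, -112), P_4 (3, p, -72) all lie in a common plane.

Coplanarity ⇔ det[P_1P_2; P_1P_3; P_1P_4] = 0.
Expanding, this is linear in p: (-225630)p + (-6092010) = 0.
So p = -27.

-27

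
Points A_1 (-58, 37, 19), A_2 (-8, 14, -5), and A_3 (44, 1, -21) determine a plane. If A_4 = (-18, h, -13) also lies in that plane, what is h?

3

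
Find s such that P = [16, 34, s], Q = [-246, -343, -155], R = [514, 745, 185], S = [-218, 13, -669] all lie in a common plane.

The points are coplanar iff PQ · (PR × PS) = 0.
Expanding, this is linear in s: (-240096)s + (-9843936) = 0.
So s = -41.

-41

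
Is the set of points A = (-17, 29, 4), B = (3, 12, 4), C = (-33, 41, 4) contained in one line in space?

AB = (20, -17, 0), AC = (-16, 12, 0).
AB × AC = (0, 0, -32).
The cross product is nonzero, so the points do not lie on one line.

No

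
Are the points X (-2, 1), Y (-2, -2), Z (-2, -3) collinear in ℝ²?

XY = (0, -3), XZ = (0, -4).
Twice the signed area of △XYZ is (0)(-4) − (-3)(0) = 0.
The triangle is degenerate (zero area), so the points are collinear.

Yes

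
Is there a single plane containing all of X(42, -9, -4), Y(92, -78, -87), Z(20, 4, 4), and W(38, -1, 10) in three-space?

The four points are coplanar iff the 3×3 determinant with rows XY, XZ, XW is zero.
Rows: (50, -69, -83), (-22, 13, 8), (-4, 8, 14).
Expanding along the first row: (50)(118) − (-69)(-276) + (-83)(-124) = -2852.
Nonzero ⇒ not coplanar.

No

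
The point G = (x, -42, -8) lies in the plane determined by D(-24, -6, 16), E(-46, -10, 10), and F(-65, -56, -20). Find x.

-42

A normal to the plane is n = DE × DF = (-156, -546, 936).
G lies in the plane iff n · DG = 0.
This gives (-156)x + (-6552) = 0, so x = -42.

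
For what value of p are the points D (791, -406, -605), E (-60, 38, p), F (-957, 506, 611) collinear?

-13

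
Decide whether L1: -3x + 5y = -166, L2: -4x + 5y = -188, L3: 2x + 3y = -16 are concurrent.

Yes

Lines aᵢx + bᵢy = cᵢ with pairwise distinct directions are concurrent exactly when det[aᵢ bᵢ cᵢ] = 0.
Here the determinant is 0.
It vanishes, so the lines are concurrent at (22, -20).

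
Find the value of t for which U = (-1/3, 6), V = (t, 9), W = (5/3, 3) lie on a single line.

-7/3

Collinearity: (V − U) must be parallel to (W − U) = (2, -3).
Cross-multiplying the components: (t − (-1/3))·(-3) = (3)·(2).
Solving gives t = -7/3.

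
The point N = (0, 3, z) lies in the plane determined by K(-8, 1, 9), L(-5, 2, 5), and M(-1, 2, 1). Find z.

Coplanarity requires KL · (KM × KN) = 0.
KL = (3, 1, -4), KM = (7, 1, -8); the triple product is linear in z with coefficient -4 and constant term -4.
Setting it to zero: z = -1.

-1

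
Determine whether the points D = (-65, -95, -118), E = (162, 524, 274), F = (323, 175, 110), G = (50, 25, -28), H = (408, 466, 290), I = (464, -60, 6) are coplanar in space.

Yes

The plane through D, E, F has normal n = DE × DF = (35292, 100340, -178882) and equation n·P = 9281796.
Checking the remaining points: n·G = 9281796, n·H = 9281796, n·I = 9281796.
All equal 9281796, so all 6 points lie in one plane.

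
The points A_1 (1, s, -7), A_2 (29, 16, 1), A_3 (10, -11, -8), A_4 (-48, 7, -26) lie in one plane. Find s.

32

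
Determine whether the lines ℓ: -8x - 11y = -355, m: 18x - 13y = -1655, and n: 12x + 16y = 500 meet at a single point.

The three lines meet at one point iff the augmented coefficient matrix [aᵢ bᵢ cᵢ] has rank < 3, i.e. its determinant vanishes.
Here the determinant is 0.
It vanishes, so the lines are concurrent at (-45, 65).

Yes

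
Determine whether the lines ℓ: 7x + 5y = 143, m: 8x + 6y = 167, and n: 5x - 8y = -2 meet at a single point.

No

Intersecting ℓ and m: solving the 2×2 system gives (x, y) = (23/2, 25/2).
Substitute into n: (5)(23/2) + (-8)(25/2) = -85/2.
But n requires -2 ≠ -85/2, so the three lines have no common point.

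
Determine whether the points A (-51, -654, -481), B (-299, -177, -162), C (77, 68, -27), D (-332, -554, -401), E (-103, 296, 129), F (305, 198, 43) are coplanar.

Yes

The plane through A, B, C has normal n = AB × AC = (-13760, 153424, -240112) and equation n·P = 15856336.
Checking the remaining points: n·D = 15856336, n·E = 15856336, n·F = 15856336.
All equal 15856336, so all 6 points lie in one plane.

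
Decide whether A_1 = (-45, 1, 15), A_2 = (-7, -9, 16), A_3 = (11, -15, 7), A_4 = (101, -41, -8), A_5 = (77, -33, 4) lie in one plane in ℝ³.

The plane through A_1, A_2, A_3 has normal n = A_1A_2 × A_1A_3 = (96, 360, -48) and equation n·P = -4680.
Checking the remaining points: n·A_4 = -4680, n·A_5 = -4680.
All equal -4680, so all 5 points lie in one plane.

Yes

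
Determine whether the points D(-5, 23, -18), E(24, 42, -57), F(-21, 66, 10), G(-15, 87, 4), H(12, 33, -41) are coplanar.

Yes

The plane through D, E, F has normal n = DE × DF = (2209, -188, 1551) and equation n·P = -43287.
Checking the remaining points: n·G = -43287, n·H = -43287.
All equal -43287, so all 5 points lie in one plane.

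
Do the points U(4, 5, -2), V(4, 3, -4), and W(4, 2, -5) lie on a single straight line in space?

UV = (0, -2, -2), UW = (0, -3, -3).
UV × UW = (0, 0, 0).
The cross product vanishes, so the three points are collinear.

Yes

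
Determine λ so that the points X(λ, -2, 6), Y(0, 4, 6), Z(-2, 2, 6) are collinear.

-6

Direction YZ = (-2, -2, 0). From the y-coordinate of X, the parameter along the line is τ = (-2 − 4)/(-2) = 3.
Then λ = 0 + 3·(-2) = -6.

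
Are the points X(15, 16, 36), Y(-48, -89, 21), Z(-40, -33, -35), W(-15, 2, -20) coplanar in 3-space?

Yes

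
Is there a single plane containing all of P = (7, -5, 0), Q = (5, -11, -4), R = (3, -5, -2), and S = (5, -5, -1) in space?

With P as base: PQ = (-2, -6, -4), PR = (-4, 0, -2), PS = (-2, 0, -1).
PR × PS = (0, 0, 0).
PQ · (PR × PS) = 0.
The scalar triple product vanishes, so the four points are coplanar.

Yes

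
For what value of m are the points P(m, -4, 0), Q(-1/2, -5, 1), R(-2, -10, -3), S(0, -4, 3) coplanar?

The points are coplanar iff PQ · (PR × PS) = 0.
Expanding, this is linear in m: (6)m + (3) = 0.
So m = -1/2.

-1/2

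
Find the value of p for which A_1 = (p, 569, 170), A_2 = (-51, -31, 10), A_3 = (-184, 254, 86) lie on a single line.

Collinearity requires A_1A_2 × A_1A_3 = 0; each component is linear in p.
The y-component gives (76)p + (25156) = 0, so p = -331.
The remaining components then also vanish.

-331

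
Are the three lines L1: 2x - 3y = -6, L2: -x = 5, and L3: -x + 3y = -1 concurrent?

No

Intersecting L1 and L2: solving the 2×2 system gives (x, y) = (-5, -4/3).
Substitute into L3: (-1)(-5) + (3)(-4/3) = 1.
But L3 requires -1 ≠ 1, so the three lines have no common point.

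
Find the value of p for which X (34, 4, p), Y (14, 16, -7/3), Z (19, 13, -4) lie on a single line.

-9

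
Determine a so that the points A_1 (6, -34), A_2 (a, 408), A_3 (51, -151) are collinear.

-164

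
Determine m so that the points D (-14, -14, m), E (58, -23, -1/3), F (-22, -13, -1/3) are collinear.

-1/3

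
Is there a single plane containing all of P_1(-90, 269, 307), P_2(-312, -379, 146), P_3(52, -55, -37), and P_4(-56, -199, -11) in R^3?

No

With P_1 as base: P_1P_2 = (-222, -648, -161), P_1P_3 = (142, -324, -344), P_1P_4 = (34, -468, -318).
P_1P_3 × P_1P_4 = (-57960, 33460, -55440).
P_1P_2 · (P_1P_3 × P_1P_4) = 110880.
Since 110880 ≠ 0, the four points are not coplanar.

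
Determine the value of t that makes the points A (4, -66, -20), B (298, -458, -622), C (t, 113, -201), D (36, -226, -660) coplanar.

-232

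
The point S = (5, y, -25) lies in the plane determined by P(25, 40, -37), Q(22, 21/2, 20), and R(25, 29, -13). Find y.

12

Coplanarity requires PQ · (PR × PS) = 0.
PQ = (-3, -59/2, 57), PR = (0, -11, 24); the triple product is linear in y with coefficient 72 and constant term -864.
Setting it to zero: y = 12.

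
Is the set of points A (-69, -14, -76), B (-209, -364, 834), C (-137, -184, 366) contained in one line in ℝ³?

Yes

AB = (-140, -350, 910), AC = (-68, -170, 442).
AB × AC = (0, 0, 0).
The cross product vanishes, so the three points are collinear.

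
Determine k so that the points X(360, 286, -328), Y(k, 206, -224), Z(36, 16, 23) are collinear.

Direction XZ = (-324, -270, 351). From the y-coordinate of Y, the parameter along the line is τ = (206 − 286)/(-270) = 8/27.
Then k = 360 + 8/27·(-324) = 264.

264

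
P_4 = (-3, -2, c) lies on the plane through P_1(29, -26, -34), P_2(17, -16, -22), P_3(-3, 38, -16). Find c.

Coplanarity requires P_1P_2 · (P_1P_3 × P_1P_4) = 0.
P_1P_2 = (-12, 10, 12), P_1P_3 = (-32, 64, 18); the triple product is linear in c with coefficient -448 and constant term -448.
Setting it to zero: c = -1.

-1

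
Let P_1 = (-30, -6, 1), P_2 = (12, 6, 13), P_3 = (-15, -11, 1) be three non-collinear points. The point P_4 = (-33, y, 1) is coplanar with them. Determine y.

Coplanarity requires P_1P_2 · (P_1P_3 × P_1P_4) = 0.
P_1P_2 = (42, 12, 12), P_1P_3 = (15, -5, 0); the triple product is linear in y with coefficient 180 and constant term 900.
Setting it to zero: y = -5.

-5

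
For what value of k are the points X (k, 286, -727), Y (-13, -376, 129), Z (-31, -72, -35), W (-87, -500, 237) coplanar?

935

Coplanarity ⇔ det[XY; XZ; XW] = 0.
Expanding, this is linear in k: (-12496)k + (11683760) = 0.
So k = 935.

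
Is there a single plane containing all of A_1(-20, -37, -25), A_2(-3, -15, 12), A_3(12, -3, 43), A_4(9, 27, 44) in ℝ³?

With A_1 as base: A_1A_2 = (17, 22, 37), A_1A_3 = (32, 34, 68), A_1A_4 = (29, 64, 69).
A_1A_3 × A_1A_4 = (-2006, -236, 1062).
A_1A_2 · (A_1A_3 × A_1A_4) = 0.
The scalar triple product vanishes, so the four points are coplanar.

Yes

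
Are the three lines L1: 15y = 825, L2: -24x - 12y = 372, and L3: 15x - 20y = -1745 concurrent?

Yes

The three lines meet at one point iff the augmented coefficient matrix [aᵢ bᵢ cᵢ] has rank < 3, i.e. its determinant vanishes.
Here the determinant is 0.
It vanishes, so the lines are concurrent at (-43, 55).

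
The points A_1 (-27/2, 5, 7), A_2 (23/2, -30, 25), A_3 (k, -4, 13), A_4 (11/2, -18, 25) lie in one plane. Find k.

-13/2

The points are coplanar iff A_1A_2 · (A_1A_3 × A_1A_4) = 0.
Expanding, this is linear in k: (216)k + (1404) = 0.
So k = -13/2.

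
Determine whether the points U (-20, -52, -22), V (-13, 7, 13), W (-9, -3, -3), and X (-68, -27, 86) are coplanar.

The four points are coplanar iff the 3×3 determinant with rows UV, UW, UX is zero.
Rows: (7, 59, 35), (11, 49, 19), (-48, 25, 108).
Expanding along the first row: (7)(4817) − (59)(2100) + (35)(2627) = 1764.
Nonzero ⇒ not coplanar.

No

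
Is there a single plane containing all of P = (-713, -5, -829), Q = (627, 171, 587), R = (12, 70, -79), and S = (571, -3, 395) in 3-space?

Yes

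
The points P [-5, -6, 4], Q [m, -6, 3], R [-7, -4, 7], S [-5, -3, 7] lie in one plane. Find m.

Normal to plane PRS: n = (-3, 6, -6); plane equation n·X = -45.
Requiring n·Q = -45: (-3)m + (-54) = -45.
So m = -3.

-3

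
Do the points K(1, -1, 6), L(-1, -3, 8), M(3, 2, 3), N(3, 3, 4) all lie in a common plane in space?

No

With K as base: KL = (-2, -2, 2), KM = (2, 3, -3), KN = (2, 4, -2).
KM × KN = (6, -2, 2).
KL · (KM × KN) = -4.
Since -4 ≠ 0, the four points are not coplanar.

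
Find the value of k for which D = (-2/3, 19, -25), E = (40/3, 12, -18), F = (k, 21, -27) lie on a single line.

-14/3

Collinearity requires DE × DF = 0; each component is linear in k.
The y-component gives (7)k + (98/3) = 0, so k = -14/3.
The remaining components then also vanish.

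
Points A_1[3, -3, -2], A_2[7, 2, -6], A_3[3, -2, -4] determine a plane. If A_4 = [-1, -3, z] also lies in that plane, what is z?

-8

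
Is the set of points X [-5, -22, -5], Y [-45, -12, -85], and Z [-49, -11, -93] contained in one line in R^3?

XY = (-40, 10, -80), XZ = (-44, 11, -88).
Each component of XZ is 11/10 times the corresponding component of XY, so XZ = 11/10·XY and the points are collinear.

Yes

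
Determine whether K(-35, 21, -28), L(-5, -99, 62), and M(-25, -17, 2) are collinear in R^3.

KL = (30, -120, 90), KM = (10, -38, 30).
Comparing components 2 and 3: (-120)(30) − (90)(-38) = -180 ≠ 0, so KL and KM are not parallel and the points are not collinear.

No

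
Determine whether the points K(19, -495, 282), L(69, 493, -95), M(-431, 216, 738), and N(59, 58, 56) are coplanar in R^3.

No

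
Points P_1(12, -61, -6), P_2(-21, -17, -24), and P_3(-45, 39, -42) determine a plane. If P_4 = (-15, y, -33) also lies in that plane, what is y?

35

The plane through P_1, P_2, P_3 has equation 216x − 162y − 792z = 17226.
Substituting P_4: (-162)y + (22896) = 17226, so y = 35.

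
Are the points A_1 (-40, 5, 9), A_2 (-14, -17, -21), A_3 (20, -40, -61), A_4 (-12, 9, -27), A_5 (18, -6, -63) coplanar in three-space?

Yes

The plane through A_1, A_2, A_3 has normal n = A_1A_2 × A_1A_3 = (190, 20, 150) and equation n·P = -6150.
Checking the remaining points: n·A_4 = -6150, n·A_5 = -6150.
All equal -6150, so all 5 points lie in one plane.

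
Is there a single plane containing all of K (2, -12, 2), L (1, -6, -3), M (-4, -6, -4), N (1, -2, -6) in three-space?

With K as base: KL = (-1, 6, -5), KM = (-6, 6, -6), KN = (-1, 10, -8).
KM × KN = (12, -42, -54).
KL · (KM × KN) = 6.
Since 6 ≠ 0, the four points are not coplanar.

No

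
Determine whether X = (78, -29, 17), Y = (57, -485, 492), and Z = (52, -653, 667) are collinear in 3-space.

No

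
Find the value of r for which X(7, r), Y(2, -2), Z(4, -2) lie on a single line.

-2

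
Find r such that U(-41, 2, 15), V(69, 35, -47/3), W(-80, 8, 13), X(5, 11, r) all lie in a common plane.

17/3

The points are coplanar iff UV · (UW × UX) = 0.
Expanding, this is linear in r: (1947)r + (-11033) = 0.
So r = 17/3.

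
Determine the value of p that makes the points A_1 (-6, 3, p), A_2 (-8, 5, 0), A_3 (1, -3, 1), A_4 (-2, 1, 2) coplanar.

0

Coplanarity ⇔ det[A_1A_2; A_1A_3; A_1A_4] = 0.
Expanding, this is linear in p: (-12)p + (0) = 0.
So p = 0.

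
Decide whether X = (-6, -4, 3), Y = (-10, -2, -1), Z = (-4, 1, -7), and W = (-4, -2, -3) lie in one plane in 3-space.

A normal to the plane through X, Y, Z is n = XY × XZ = (0, -48, -24).
The plane has equation n·P = 120. For W: n·W = 168.
168 ≠ 120, so W is off the plane.

No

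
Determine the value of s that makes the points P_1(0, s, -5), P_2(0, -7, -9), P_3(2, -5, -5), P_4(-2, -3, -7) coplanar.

-3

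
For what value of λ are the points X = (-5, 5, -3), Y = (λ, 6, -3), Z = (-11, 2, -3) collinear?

-3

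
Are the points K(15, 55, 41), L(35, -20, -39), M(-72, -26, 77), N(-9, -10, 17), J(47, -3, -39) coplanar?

The plane through K, L, M has normal n = KL × KM = (-9180, 6240, -8145) and equation n·P = -128445.
Checking the remaining points: n·N = -118245, n·J = -132525.
Since n·N = -118245 ≠ -128445, N is off the plane and the points are not all coplanar.

No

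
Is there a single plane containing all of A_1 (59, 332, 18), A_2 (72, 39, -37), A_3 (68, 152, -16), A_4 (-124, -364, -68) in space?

Yes

With A_1 as base: A_1A_2 = (13, -293, -55), A_1A_3 = (9, -180, -34), A_1A_4 = (-183, -696, -86).
A_1A_3 × A_1A_4 = (-8184, 6996, -39204).
A_1A_2 · (A_1A_3 × A_1A_4) = 0.
The scalar triple product vanishes, so the four points are coplanar.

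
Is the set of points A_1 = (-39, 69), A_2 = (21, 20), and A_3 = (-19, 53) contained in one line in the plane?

No

A_1A_2 = (60, -49), A_1A_3 = (20, -16).
If collinear, A_1A_3 would be a scalar multiple of A_1A_2. But (60)·(-16) ≠ (-49)·(20) (difference 20), so they are not parallel; the points are not collinear.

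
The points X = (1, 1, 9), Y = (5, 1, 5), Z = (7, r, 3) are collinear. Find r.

Direction XY = (4, 0, -4). From the x-coordinate of Z, the parameter along the line is τ = (7 − 1)/4 = 3/2.
Then r = 1 + 3/2·(0) = 1.

1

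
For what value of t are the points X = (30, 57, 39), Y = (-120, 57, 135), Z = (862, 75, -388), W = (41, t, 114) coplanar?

Normal to plane XYZ: n = (-1728, 15822, -2700); plane equation n·P = 744714.
Requiring n·W = 744714: (15822)t + (-378648) = 744714.
So t = 71.

71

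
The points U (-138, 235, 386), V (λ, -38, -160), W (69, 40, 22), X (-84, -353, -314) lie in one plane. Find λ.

204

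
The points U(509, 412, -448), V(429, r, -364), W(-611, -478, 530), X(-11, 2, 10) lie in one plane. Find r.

360

The points are coplanar iff UV · (UW × UX) = 0.
Expanding, this is linear in r: (4400)r + (-1584000) = 0.
So r = 360.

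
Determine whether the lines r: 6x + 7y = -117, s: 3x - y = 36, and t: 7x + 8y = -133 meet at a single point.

Yes

Intersecting r and s: solving the 2×2 system gives (x, y) = (5, -21).
Substitute into t: (7)(5) + (8)(-21) = -133.
This equals -133, so (5, -21) lies on all three lines and they are concurrent.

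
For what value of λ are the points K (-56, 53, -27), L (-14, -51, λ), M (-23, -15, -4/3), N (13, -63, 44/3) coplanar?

Normal to plane KMN: n = (144, 396, 864); plane equation n·P = -10404.
Requiring n·L = -10404: (864)λ + (-22212) = -10404.
So λ = 41/3.

41/3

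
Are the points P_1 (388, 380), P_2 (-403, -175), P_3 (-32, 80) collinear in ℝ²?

No

P_1P_2 = (-791, -555), P_1P_3 = (-420, -300).
If collinear, P_1P_3 would be a scalar multiple of P_1P_2. But (-791)·(-300) ≠ (-555)·(-420) (difference 4200), so they are not parallel; the points are not collinear.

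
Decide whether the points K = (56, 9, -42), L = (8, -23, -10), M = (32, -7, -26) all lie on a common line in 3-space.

KL = (-48, -32, 32), KM = (-24, -16, 16).
KL × KM = (0, 0, 0).
The cross product vanishes, so the three points are collinear.

Yes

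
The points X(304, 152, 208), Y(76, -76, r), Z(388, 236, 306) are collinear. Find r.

Direction XZ = (84, 84, 98). From the x-coordinate of Y, the parameter along the line is τ = (76 − 304)/84 = -19/7.
Then r = 208 + (-19/7)·(98) = -58.

-58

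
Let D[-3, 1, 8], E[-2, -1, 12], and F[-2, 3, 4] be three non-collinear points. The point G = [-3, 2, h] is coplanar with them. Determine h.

A normal to the plane is n = DE × DF = (0, 8, 4).
G lies in the plane iff n · DG = 0.
This gives (4)h + (-24) = 0, so h = 6.

6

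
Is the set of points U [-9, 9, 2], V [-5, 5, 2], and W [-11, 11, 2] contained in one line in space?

UV = (4, -4, 0), UW = (-2, 2, 0).
UV × UW = (0, 0, 0).
The cross product vanishes, so the three points are collinear.

Yes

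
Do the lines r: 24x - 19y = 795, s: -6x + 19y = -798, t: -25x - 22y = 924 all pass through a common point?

The three lines meet at one point iff the augmented coefficient matrix [aᵢ bᵢ cᵢ] has rank < 3, i.e. its determinant vanishes.
Here the determinant is -1821.
Nonzero, so no common point exists.

No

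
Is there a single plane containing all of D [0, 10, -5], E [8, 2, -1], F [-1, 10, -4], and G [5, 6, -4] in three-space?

Yes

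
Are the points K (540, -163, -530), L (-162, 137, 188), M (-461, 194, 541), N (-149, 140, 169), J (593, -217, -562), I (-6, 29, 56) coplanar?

No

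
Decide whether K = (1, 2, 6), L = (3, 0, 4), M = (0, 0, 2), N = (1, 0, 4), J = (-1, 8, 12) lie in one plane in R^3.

The plane through K, L, M has normal n = KL × KM = (4, 10, -6) and equation n·P = -12.
Checking the remaining points: n·N = -20, n·J = 4.
Since n·N = -20 ≠ -12, N is off the plane and the points are not all coplanar.

No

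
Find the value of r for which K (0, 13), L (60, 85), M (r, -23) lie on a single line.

-30

The three points are collinear iff det[KL; KM] = 0.
This determinant is linear in r: (-72)r + (-2160) = 0, so r = -30.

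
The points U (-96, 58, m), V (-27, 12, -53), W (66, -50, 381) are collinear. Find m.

-375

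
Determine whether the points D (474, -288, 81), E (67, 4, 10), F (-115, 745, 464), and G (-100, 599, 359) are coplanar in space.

Yes

With D as base: DE = (-407, 292, -71), DF = (-589, 1033, 383), DG = (-574, 887, 278).
DF × DG = (-52547, -56100, 70499).
DE · (DF × DG) = 0.
The scalar triple product vanishes, so the four points are coplanar.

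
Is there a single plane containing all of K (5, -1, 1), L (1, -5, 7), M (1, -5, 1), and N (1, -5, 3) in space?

Yes

The four points are coplanar iff the 3×3 determinant with rows KL, KM, KN is zero.
Rows: (-4, -4, 6), (-4, -4, 0), (-4, -4, 2).
Expanding along the first row: (-4)(-8) − (-4)(-8) + (6)(0) = 0.
Zero determinant ⇒ coplanar.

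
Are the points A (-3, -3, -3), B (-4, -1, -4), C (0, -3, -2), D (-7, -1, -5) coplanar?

Yes

The four points are coplanar iff the 3×3 determinant with rows AB, AC, AD is zero.
Rows: (-1, 2, -1), (3, 0, 1), (-4, 2, -2).
Expanding along the first row: (-1)(-2) − (2)(-2) + (-1)(6) = 0.
Zero determinant ⇒ coplanar.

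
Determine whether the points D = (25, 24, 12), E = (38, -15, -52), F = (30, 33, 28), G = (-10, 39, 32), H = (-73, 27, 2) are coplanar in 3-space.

Yes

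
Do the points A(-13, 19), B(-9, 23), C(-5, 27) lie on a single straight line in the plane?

Yes

AB = (4, 4), AC = (8, 8).
Checking proportionality: AC = 2·AB, so the vectors are parallel and the points are collinear.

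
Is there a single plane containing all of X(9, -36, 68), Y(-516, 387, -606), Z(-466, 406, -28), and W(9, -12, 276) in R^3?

The four points are coplanar iff the 3×3 determinant with rows XY, XZ, XW is zero.
Rows: (-525, 423, -674), (-475, 442, -96), (0, 24, 208).
Expanding along the first row: (-525)(94240) − (423)(-98800) + (-674)(-11400) = 0.
Zero determinant ⇒ coplanar.

Yes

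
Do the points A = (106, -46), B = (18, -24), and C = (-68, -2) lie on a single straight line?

AB = (-88, 22), AC = (-174, 44).
Twice the signed area of △ABC is (-88)(44) − (22)(-174) = -44.
The area is nonzero, so the three points are not collinear.

No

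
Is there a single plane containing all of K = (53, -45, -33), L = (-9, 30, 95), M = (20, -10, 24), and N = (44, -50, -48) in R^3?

No

A normal to the plane through K, L, M is n = KL × KM = (-205, -690, 305).
The plane has equation n·P = 10120. For N: n·N = 10840.
10840 ≠ 10120, so N is off the plane.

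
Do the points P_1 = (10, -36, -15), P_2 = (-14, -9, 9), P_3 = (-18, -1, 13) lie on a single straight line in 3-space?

P_1P_2 = (-24, 27, 24), P_1P_3 = (-28, 35, 28).
P_1P_2 × P_1P_3 = (-84, 0, -84).
The cross product is nonzero, so the points do not lie on one line.

No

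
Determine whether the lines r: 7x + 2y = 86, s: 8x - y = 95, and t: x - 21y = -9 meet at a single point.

Yes

Lines aᵢx + bᵢy = cᵢ with pairwise distinct directions are concurrent exactly when det[aᵢ bᵢ cᵢ] = 0.
Here the determinant is 0.
It vanishes, so the lines are concurrent at (12, 1).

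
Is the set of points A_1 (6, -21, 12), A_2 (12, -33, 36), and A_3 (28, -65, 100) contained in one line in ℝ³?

Yes

A_1A_2 = (6, -12, 24), A_1A_3 = (22, -44, 88).
A_1A_2 × A_1A_3 = (0, 0, 0).
The cross product vanishes, so the three points are collinear.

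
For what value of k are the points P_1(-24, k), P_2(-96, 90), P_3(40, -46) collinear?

18

The three points are collinear iff det[P_1P_2; P_1P_3] = 0.
This determinant is linear in k: (136)k + (-2448) = 0, so k = 18.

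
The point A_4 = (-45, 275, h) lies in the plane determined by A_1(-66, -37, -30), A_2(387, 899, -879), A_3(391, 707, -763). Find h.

Coplanarity requires A_1A_2 · (A_1A_3 × A_1A_4) = 0.
A_1A_2 = (453, 936, -849), A_1A_3 = (457, 744, -733); the triple product is linear in h with coefficient -90720 and constant term -21319200.
Setting it to zero: h = -235.

-235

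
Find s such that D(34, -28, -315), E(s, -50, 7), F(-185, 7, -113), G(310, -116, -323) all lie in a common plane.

-75

Coplanarity ⇔ det[DE; DF; DG] = 0.
Expanding, this is linear in s: (17496)s + (1312200) = 0.
So s = -75.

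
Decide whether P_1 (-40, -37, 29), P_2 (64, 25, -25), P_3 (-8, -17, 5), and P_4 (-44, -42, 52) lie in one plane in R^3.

Yes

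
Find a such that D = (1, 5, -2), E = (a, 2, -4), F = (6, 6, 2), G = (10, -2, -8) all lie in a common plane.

6

Normal to plane DFG: n = (22, 66, -44); plane equation n·P = 440.
Requiring n·E = 440: (22)a + (308) = 440.
So a = 6.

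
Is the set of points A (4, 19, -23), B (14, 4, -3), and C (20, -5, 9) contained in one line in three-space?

AB = (10, -15, 20), AC = (16, -24, 32).
Each component of AC is 8/5 times the corresponding component of AB, so AC = 8/5·AB and the points are collinear.

Yes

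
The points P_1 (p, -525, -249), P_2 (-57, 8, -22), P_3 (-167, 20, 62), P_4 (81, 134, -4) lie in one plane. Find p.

Coplanarity ⇔ det[P_1P_2; P_1P_3; P_1P_4] = 0.
Expanding, this is linear in p: (10368)p + (4302720) = 0.
So p = -415.

-415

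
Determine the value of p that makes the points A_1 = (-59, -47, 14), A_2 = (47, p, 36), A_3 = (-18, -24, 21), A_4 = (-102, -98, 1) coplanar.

Coplanarity ⇔ det[A_1A_2; A_1A_3; A_1A_4] = 0.
Expanding, this is linear in p: (232)p + (-7192) = 0.
So p = 31.

31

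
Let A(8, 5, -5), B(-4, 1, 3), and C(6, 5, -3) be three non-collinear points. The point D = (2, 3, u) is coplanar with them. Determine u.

-1

A normal to the plane is n = AB × AC = (-8, 8, -8).
D lies in the plane iff n · AD = 0.
This gives (-8)u + (-8) = 0, so u = -1.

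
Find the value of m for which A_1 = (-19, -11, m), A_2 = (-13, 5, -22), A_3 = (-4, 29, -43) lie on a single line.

-8

Direction A_2A_3 = (9, 24, -21). From the x-coordinate of A_1, the parameter along the line is τ = (-19 − (-13))/9 = -2/3.
Then m = (-22) + (-2/3)·(-21) = -8.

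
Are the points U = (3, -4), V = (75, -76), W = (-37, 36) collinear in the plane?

UV = (72, -72), UW = (-40, 40).
det[UV; UW] = (72)(40) − (-72)(-40) = 0.
The determinant is zero, so the points are collinear.

Yes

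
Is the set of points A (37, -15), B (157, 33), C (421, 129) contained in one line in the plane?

No

AB = (120, 48), AC = (384, 144).
det[AB; AC] = (120)(144) − (48)(384) = -1152.
The determinant is nonzero, so they are not collinear.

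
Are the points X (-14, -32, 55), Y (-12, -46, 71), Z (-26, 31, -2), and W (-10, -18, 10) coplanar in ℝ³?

No

With X as base: XY = (2, -14, 16), XZ = (-12, 63, -57), XW = (4, 14, -45).
XZ × XW = (-2037, -768, -420).
XY · (XZ × XW) = -42.
Since -42 ≠ 0, the four points are not coplanar.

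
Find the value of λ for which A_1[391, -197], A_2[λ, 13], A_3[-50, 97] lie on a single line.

The three points are collinear iff det[A_1A_2; A_1A_3] = 0.
This determinant is linear in λ: (294)λ + (-22344) = 0, so λ = 76.

76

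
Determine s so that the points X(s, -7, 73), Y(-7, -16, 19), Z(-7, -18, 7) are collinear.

Collinearity requires XY × XZ = 0; each component is linear in s.
The y-component gives (-12)s + (-84) = 0, so s = -7.
The remaining components then also vanish.

-7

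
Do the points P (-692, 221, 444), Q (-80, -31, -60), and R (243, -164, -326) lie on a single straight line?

Yes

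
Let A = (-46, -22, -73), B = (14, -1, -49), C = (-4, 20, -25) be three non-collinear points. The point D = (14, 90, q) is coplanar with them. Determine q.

The plane through A, B, C has equation −1872y + 1638z = -78390.
Substituting D: (1638)q + (-168480) = -78390, so q = 55.

55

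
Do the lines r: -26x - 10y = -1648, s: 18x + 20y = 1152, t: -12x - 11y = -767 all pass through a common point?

The three lines meet at one point iff the augmented coefficient matrix [aᵢ bᵢ cᵢ] has rank < 3, i.e. its determinant vanishes.
Here the determinant is 332.
Nonzero, so no common point exists.

No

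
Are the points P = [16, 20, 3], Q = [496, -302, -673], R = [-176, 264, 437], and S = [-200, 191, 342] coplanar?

No

The four points are coplanar iff the 3×3 determinant with rows PQ, PR, PS is zero.
Rows: (480, -322, -676), (-192, 244, 434), (-216, 171, 339).
Expanding along the first row: (480)(8502) − (-322)(28656) + (-676)(19872) = -125280.
Nonzero ⇒ not coplanar.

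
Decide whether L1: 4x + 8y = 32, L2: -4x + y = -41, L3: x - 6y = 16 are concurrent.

Yes

The three lines meet at one point iff the augmented coefficient matrix [aᵢ bᵢ cᵢ] has rank < 3, i.e. its determinant vanishes.
Here the determinant is 0.
It vanishes, so the lines are concurrent at (10, -1).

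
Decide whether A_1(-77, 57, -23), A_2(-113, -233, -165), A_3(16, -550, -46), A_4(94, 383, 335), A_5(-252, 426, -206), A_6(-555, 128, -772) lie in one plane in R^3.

No

The plane through A_1, A_2, A_3 has normal n = A_1A_2 × A_1A_3 = (-79524, -14034, 48822) and equation n·P = 4200504.
Checking the remaining points: n·A_4 = 3505092, n·A_5 = 4004232, n·A_6 = 4648884.
Since n·A_4 = 3505092 ≠ 4200504, A_4 is off the plane and the points are not all coplanar.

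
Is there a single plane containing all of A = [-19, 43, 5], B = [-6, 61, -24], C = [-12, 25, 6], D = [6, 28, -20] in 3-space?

No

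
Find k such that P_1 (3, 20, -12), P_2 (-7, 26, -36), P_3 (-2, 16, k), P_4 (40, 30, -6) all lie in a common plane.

-6

The points are coplanar iff P_1P_2 · (P_1P_3 × P_1P_4) = 0.
Expanding, this is linear in k: (322)k + (1932) = 0.
So k = -6.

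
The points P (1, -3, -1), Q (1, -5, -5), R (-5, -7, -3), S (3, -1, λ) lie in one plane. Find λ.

1

Normal to plane PQR: n = (-12, 24, -12); plane equation n·X = -72.
Requiring n·S = -72: (-12)λ + (-60) = -72.
So λ = 1.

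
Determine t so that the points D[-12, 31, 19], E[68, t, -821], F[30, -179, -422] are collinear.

Collinearity requires DE × DF = 0; each component is linear in t.
The x-component gives (-441)t + (-162729) = 0, so t = -369.
The remaining components then also vanish.

-369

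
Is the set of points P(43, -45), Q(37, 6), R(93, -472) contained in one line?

No

PQ = (-6, 51), PR = (50, -427).
det[PQ; PR] = (-6)(-427) − (51)(50) = 12.
The determinant is nonzero, so they are not collinear.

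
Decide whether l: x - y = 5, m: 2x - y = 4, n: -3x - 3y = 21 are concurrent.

Yes

Intersecting l and m: solving the 2×2 system gives (x, y) = (-1, -6).
Substitute into n: (-3)(-1) + (-3)(-6) = 21.
This equals 21, so (-1, -6) lies on all three lines and they are concurrent.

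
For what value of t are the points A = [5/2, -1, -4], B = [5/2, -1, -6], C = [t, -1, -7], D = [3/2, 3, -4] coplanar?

Normal to plane ABD: n = (8, 2, 0); plane equation n·P = 18.
Requiring n·C = 18: (8)t + (-2) = 18.
So t = 5/2.

5/2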